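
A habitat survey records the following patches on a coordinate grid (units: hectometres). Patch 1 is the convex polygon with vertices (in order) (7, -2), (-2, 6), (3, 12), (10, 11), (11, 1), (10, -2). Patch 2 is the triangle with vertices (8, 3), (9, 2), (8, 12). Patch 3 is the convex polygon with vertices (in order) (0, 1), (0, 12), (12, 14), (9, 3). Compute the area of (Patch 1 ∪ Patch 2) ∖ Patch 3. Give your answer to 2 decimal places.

|Patch 1 ∪ Patch 2| = 120.0259.
|(Patch 1 ∪ Patch 2) ∩ Patch 3| = 84.3073.
|(Patch 1 ∪ Patch 2) ∖ Patch 3| = 120.0259 − 84.3073 = 35.72.

35.72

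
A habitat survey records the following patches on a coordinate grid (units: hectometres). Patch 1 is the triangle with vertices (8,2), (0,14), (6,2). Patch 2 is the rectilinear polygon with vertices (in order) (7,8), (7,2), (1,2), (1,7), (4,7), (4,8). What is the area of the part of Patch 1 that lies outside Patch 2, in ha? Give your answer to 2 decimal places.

4.50

|Patch 1| = 12, |Patch 1∩Patch 2| = 7.5.
|Patch 1 ∖ Patch 2| = |Patch 1| − |Patch 1∩Patch 2| = 12 − 7.5 = 4.50.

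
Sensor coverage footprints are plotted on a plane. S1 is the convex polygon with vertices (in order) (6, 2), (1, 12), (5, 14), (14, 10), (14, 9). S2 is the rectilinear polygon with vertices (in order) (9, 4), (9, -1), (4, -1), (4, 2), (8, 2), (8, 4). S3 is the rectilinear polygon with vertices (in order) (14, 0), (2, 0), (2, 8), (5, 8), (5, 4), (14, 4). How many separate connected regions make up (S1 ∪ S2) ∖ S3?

2

(S1 ∪ S2) ∖ S3 splits into 2 disjoint pieces (area 73.7143, area 5).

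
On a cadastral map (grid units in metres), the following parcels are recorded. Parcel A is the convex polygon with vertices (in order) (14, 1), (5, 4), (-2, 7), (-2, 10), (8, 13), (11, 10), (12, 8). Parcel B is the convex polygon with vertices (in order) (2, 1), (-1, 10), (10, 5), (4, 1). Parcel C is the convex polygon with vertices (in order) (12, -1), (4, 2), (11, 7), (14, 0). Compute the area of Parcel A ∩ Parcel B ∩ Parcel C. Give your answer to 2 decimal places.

The intersection is the polygon with vertices (10,5), (7.333,3.222), (6.227,3.591), (8.9,5.5).
By the shoelace formula its area is 3.19.

3.19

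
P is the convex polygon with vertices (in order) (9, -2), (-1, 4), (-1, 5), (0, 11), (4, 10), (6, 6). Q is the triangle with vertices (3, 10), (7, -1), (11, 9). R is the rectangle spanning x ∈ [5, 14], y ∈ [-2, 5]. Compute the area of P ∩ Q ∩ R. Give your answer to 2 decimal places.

The intersection is the polygon with vertices (5,4.5), (5,5), (6.375,5), (7.839,1.097), (7.064,-0.839), (6.907,-0.744).
By the shoelace formula its area is 7.78.

7.78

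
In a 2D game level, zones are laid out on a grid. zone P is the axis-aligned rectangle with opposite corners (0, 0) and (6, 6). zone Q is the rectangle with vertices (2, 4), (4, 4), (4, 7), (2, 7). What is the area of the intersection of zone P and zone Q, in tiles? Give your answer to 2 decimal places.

4.00

|zone P∩zone Q|: x∈[2,4], y∈[4,6] → 2·2 = 4.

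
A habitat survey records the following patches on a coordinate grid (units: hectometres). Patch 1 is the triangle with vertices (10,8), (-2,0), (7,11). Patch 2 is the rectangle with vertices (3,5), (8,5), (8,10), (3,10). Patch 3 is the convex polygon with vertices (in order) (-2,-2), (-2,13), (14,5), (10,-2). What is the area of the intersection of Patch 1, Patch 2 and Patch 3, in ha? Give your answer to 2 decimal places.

13.57

The intersection is the polygon with vertices (3,5), (3,6.111), (5.548,9.226), (8,8), (8,6.667), (5.5,5).
By the shoelace formula its area is 13.57.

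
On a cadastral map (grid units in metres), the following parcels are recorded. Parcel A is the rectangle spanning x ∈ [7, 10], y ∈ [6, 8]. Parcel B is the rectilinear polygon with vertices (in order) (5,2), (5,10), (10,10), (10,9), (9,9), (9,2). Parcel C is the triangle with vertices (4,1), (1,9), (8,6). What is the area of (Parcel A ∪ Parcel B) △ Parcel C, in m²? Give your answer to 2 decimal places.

|Parcel A ∪ Parcel B| = 35.
|(Parcel A ∪ Parcel B) ∩ Parcel C| = 7.5536.
|(Parcel A ∪ Parcel B) △ Parcel C| = 35 + 23.5 − 15.1071 = 43.39.

43.39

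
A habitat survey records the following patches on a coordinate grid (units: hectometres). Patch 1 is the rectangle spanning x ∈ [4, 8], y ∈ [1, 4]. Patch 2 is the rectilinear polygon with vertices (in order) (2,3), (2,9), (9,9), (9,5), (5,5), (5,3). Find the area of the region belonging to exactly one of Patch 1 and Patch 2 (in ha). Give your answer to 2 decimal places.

44.00

|Patch 1| = 12, |Patch 2| = 34, |Patch 1∩Patch 2| = 1.
|Patch 1 △ Patch 2| = |Patch 1| + |Patch 2| − 2·|Patch 1∩Patch 2| = 12 + 34 − 2 = 44.00.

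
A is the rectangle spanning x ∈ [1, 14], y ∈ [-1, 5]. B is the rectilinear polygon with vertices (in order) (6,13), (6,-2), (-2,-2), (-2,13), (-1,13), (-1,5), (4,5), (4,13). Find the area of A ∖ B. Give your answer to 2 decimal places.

48.00

|A| = 78, |A∩B| = 30.
|A ∖ B| = |A| − |A∩B| = 78 − 30 = 48.00.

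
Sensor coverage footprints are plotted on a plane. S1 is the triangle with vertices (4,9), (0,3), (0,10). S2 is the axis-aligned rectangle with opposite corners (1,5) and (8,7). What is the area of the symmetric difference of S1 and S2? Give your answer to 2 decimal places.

|S1| = 14, |S2| = 14, |S1∩S2| = 2.
|S1 △ S2| = |S1| + |S2| − 2·|S1∩S2| = 14 + 14 − 4 = 24.00.

24.00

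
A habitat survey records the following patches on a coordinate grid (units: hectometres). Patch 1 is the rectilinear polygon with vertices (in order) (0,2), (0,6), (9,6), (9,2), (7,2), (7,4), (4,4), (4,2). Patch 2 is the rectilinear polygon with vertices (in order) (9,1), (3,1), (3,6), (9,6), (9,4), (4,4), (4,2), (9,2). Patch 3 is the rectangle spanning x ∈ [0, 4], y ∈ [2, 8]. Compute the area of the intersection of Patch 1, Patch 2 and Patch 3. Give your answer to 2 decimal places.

4.00

The intersection is the polygon with vertices (4,2), (3,2), (3,6), (4,6), (4,4).
By the shoelace formula its area is 4.00.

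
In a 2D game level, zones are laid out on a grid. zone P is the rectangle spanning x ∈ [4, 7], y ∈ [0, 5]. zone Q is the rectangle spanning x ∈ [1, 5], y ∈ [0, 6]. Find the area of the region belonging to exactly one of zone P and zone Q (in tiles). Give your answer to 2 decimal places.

|zone P∩zone Q|: x∈[4,5], y∈[0,5] → 1·5 = 5.
|zone P △ zone Q| = |zone P| + |zone Q| − 2·|zone P∩zone Q| = 15 + 24 − 10 = 29.00.

29.00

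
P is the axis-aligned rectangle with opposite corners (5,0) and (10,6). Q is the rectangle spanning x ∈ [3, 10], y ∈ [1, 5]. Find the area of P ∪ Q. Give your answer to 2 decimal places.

By inclusion–exclusion:
Individual areas: |P| = 30, |Q| = 28.
|P∩Q|: x∈[5,10], y∈[1,5] → 5·4 = 20.
|P ∪ Q| = 58 − 20 = 38.00.

38.00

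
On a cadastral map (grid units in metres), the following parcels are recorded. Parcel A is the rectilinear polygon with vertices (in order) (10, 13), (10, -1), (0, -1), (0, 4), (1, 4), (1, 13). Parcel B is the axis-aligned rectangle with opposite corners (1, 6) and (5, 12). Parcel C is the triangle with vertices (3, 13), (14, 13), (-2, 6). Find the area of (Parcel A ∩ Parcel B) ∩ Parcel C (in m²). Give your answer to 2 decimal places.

14.09

The region (Parcel A ∩ Parcel B) ∩ Parcel C is the polygon with vertices (5,12), (5,9.062), (1,7.312), (1,10.2), (2.286,12).
By the shoelace formula its area is 14.09.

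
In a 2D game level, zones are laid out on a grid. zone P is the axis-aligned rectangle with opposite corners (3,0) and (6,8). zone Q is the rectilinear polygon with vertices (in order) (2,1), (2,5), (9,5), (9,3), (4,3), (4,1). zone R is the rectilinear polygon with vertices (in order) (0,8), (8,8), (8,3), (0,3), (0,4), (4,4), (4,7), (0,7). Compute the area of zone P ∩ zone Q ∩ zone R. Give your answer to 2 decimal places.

The intersection is the polygon with vertices (4,3), (3,3), (3,4), (4,4), (4,5), (6,5), (6,3).
By the shoelace formula its area is 5.00.

5.00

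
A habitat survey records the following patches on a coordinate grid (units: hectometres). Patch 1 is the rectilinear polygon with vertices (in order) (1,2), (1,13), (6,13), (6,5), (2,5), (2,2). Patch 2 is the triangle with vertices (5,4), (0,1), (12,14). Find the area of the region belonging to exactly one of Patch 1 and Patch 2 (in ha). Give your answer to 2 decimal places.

|Patch 1| = 43, |Patch 2| = 14.5, |Patch 1∩Patch 2| = 3.412.
|Patch 1 △ Patch 2| = |Patch 1| + |Patch 2| − 2·|Patch 1∩Patch 2| = 43 + 14.5 − 6.824 = 50.68.

50.68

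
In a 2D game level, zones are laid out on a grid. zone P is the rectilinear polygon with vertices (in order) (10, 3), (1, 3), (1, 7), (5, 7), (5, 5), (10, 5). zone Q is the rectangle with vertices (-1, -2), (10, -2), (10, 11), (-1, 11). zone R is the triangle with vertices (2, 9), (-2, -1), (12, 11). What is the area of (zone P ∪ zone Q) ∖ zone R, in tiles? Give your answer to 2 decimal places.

|zone P ∪ zone Q| = 143.
|(zone P ∪ zone Q) ∩ zone R| = 43.8643.
|(zone P ∪ zone Q) ∖ zone R| = 143 − 43.8643 = 99.14.

99.14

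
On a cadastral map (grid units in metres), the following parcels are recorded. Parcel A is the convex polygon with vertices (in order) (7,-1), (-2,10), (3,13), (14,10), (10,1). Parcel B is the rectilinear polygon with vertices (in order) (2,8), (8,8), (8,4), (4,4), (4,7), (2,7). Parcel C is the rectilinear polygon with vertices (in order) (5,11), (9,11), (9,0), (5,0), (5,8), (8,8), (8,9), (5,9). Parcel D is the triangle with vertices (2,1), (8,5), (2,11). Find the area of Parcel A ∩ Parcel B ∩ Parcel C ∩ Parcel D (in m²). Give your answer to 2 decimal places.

The intersection is the polygon with vertices (5,4), (5,8), (8,5), (6.5,4).
By the shoelace formula its area is 6.75.

6.75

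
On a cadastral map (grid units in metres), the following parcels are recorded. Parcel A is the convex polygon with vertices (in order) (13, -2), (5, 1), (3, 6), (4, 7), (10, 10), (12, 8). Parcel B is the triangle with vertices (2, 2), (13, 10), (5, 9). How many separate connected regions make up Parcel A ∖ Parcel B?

Parcel A ∖ Parcel B splits into 3 disjoint pieces (area 55.1905, area 0.7429, area 0.25).

3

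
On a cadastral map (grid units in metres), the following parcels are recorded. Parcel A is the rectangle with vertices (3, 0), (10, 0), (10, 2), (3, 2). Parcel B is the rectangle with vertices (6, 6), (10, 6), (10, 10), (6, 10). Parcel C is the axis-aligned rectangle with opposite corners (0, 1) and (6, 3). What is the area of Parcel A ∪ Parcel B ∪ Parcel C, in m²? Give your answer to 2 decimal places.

By inclusion–exclusion:
Individual areas: |Parcel A| = 14, |Parcel B| = 16, |Parcel C| = 12.
|Parcel A∩Parcel B| = 0 (no overlap).
|Parcel A∩Parcel C|: x∈[3,6], y∈[1,2] → 3·1 = 3.
|Parcel B∩Parcel C| = 0 (no overlap).
|Parcel A∩Parcel B∩Parcel C| = 0.
|Parcel A ∪ Parcel B ∪ Parcel C| = 42 − 3 + 0 = 39.00.

39.00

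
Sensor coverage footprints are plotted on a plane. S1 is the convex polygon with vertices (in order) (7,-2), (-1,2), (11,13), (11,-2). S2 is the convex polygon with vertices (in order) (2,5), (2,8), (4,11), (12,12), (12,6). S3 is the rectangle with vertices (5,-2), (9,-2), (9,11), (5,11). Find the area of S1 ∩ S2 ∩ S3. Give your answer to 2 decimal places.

The intersection is the polygon with vertices (5,5.3), (5,7.5), (8.818,11), (9,11), (9,5.7).
By the shoelace formula its area is 15.32.

15.32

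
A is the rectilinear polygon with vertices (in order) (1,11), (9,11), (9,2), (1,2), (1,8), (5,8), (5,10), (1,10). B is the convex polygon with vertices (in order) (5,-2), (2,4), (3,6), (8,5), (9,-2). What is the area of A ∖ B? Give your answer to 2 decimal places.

43.86

|A| = 64, |A∩B| = 20.1429.
|A ∖ B| = |A| − |A∩B| = 64 − 20.1429 = 43.86.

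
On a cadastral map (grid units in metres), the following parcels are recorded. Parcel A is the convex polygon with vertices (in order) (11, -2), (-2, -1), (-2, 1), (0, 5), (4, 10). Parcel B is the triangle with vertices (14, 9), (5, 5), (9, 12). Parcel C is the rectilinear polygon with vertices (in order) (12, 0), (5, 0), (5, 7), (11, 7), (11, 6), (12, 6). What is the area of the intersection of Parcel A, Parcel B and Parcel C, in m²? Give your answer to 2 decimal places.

The intersection is the polygon with vertices (5,5), (5.949,6.66), (6.522,5.676).
By the shoelace formula its area is 0.94.

0.94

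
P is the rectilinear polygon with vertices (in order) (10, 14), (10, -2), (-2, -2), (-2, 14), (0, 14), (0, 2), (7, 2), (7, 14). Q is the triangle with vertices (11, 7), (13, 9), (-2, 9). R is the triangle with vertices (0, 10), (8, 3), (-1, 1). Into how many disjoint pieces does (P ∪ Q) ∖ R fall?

(P ∪ Q) ∖ R is a single connected region.

1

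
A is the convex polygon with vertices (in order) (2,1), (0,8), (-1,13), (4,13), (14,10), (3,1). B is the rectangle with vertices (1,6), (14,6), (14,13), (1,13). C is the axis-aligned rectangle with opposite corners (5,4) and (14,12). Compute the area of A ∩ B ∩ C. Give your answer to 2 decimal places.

The intersection is the polygon with vertices (14,10), (9.111,6), (5,6), (5,12), (7.333,12).
By the shoelace formula its area is 37.56.

37.56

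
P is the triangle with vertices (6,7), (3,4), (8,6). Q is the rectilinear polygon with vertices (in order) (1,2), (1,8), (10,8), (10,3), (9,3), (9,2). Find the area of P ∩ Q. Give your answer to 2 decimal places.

4.50

The intersection is the polygon with vertices (8,6), (3,4), (6,7).
By the shoelace formula its area is 4.50.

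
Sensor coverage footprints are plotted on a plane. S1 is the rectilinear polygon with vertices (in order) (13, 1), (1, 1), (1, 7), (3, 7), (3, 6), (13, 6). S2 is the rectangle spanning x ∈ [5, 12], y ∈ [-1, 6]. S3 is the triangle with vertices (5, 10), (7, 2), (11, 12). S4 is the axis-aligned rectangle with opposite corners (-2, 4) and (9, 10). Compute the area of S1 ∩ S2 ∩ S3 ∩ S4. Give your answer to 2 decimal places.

The intersection is the polygon with vertices (7.8,4), (6.5,4), (6,6), (8.6,6).
By the shoelace formula its area is 3.90.

3.90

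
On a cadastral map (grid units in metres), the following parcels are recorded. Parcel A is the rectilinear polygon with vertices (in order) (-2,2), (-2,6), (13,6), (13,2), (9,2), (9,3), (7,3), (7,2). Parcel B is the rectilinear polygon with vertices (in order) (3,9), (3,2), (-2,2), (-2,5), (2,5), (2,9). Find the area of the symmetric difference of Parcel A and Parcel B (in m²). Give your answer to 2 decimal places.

45.00

|Parcel A| = 58, |Parcel B| = 19, |Parcel A∩Parcel B| = 16.
|Parcel A △ Parcel B| = |Parcel A| + |Parcel B| − 2·|Parcel A∩Parcel B| = 58 + 19 − 32 = 45.00.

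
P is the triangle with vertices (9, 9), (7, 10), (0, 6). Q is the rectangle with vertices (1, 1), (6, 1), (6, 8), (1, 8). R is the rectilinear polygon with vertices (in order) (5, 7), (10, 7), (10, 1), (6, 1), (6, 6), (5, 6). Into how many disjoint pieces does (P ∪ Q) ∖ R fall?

1

(P ∪ Q) ∖ R is a single connected region.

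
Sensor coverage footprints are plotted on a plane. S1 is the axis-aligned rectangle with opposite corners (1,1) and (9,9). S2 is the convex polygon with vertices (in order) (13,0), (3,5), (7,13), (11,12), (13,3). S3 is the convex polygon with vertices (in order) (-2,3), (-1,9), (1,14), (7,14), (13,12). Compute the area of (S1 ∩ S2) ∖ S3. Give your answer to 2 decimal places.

|S1 ∩ S2| = 29.
|(S1 ∩ S2) ∩ S3| = 3.8571.
|(S1 ∩ S2) ∖ S3| = 29 − 3.8571 = 25.14.

25.14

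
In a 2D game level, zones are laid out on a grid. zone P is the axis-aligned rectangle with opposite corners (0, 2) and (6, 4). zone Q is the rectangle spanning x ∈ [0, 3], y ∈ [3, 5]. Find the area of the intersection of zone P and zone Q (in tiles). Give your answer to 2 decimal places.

3.00

|zone P∩zone Q|: x∈[0,3], y∈[3,4] → 3·1 = 3.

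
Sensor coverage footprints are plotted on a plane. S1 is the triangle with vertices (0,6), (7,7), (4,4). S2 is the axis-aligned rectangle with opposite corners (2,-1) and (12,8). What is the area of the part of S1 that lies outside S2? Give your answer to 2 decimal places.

|S1| = 9, |S1∩S2| = 7.7143.
|S1 ∖ S2| = |S1| − |S1∩S2| = 9 − 7.7143 = 1.29.

1.29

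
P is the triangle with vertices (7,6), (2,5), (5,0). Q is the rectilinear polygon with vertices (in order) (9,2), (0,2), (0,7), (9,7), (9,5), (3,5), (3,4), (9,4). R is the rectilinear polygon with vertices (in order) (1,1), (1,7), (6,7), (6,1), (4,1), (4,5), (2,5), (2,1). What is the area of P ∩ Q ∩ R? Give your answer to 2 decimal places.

5.43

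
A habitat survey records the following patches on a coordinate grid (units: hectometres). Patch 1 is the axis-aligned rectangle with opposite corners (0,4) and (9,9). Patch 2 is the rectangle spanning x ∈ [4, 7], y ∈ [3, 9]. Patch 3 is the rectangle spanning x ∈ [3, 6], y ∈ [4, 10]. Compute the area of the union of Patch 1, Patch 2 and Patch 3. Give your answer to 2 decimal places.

51.00

By inclusion–exclusion:
Individual areas: |Patch 1| = 45, |Patch 2| = 18, |Patch 3| = 18.
|Patch 1∩Patch 2|: x∈[4,7], y∈[4,9] → 3·5 = 15.
|Patch 1∩Patch 3|: x∈[3,6], y∈[4,9] → 3·5 = 15.
|Patch 2∩Patch 3|: x∈[4,6], y∈[4,9] → 2·5 = 10.
|Patch 1∩Patch 2∩Patch 3| = 10.
|Patch 1 ∪ Patch 2 ∪ Patch 3| = 81 − 40 + 10 = 51.00.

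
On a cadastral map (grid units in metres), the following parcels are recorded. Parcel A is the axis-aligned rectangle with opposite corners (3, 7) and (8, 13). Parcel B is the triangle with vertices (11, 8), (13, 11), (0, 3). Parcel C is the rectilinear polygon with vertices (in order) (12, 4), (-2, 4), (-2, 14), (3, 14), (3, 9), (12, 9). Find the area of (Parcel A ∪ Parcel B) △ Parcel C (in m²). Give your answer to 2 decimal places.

98.60

|Parcel A ∪ Parcel B| = 40.8077.
|(Parcel A ∪ Parcel B) ∩ Parcel C| = 18.6035.
|(Parcel A ∪ Parcel B) △ Parcel C| = 40.8077 + 95 − 37.2071 = 98.60.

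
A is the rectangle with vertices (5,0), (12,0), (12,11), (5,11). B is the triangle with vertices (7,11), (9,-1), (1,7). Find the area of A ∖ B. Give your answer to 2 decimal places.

50.75

|A| = 77, |A∩B| = 26.25.
|A ∖ B| = |A| − |A∩B| = 77 − 26.25 = 50.75.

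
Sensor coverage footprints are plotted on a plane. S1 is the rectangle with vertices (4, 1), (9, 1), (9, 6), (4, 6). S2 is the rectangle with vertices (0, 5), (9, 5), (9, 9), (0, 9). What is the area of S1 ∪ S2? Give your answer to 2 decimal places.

56.00

By inclusion–exclusion:
Individual areas: |S1| = 25, |S2| = 36.
|S1∩S2|: x∈[4,9], y∈[5,6] → 5·1 = 5.
|S1 ∪ S2| = 61 − 5 = 56.00.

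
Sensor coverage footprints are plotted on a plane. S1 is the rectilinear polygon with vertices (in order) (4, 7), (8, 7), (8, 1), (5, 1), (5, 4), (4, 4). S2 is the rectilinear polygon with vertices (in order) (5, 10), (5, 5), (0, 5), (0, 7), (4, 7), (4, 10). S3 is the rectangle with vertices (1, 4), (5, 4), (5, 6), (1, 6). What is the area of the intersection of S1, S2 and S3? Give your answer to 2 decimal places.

The intersection is the polygon with vertices (5,5), (4,5), (4,6), (5,6).
By the shoelace formula its area is 1.00.

1.00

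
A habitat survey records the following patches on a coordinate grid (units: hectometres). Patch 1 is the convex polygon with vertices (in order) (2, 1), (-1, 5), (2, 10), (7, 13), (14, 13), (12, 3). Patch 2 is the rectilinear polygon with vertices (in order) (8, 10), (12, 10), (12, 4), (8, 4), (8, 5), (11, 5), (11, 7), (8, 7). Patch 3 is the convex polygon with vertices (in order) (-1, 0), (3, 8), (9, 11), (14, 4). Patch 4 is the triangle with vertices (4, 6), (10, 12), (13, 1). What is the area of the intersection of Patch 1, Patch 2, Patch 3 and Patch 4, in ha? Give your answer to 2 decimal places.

13.34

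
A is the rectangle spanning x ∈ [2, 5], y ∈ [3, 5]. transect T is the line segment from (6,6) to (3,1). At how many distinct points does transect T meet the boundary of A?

2

The segment meets the boundary at (5,4.333), (4.2,3).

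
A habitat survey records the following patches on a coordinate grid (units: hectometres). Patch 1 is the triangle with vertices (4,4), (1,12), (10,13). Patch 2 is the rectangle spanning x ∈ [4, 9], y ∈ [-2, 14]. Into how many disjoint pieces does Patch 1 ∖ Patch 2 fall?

Patch 1 ∖ Patch 2 splits into 2 disjoint pieces (area 12.5, area 0.6944).

2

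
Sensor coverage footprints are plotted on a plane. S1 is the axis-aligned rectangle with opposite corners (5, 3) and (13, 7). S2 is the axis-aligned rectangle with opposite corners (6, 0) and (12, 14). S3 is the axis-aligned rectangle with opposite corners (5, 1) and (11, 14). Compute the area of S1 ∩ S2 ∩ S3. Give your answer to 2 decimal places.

20.00

The intersection is the polygon with vertices (6,3), (6,7), (11,7), (11,3).
By the shoelace formula its area is 20.00.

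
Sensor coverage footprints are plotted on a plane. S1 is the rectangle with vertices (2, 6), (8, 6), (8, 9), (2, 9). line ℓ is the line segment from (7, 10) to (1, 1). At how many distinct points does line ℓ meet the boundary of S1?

2

The segment meets the boundary at (4.333,6), (6.333,9).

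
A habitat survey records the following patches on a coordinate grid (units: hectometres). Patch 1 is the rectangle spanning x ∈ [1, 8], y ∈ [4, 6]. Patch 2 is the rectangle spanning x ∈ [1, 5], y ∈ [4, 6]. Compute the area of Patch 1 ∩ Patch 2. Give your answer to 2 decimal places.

8.00

|Patch 1∩Patch 2|: x∈[1,5], y∈[4,6] → 4·2 = 8.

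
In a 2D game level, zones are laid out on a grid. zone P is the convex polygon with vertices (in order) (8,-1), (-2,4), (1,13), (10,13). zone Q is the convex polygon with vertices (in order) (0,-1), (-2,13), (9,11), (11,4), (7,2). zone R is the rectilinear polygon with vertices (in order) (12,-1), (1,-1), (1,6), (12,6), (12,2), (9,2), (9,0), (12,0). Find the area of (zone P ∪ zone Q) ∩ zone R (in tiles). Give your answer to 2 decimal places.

50.45

The region (zone P ∪ zone Q) ∩ zone R is the polygon with vertices (1,-0.571), (1,6), (10.429,6), (11,4), (8.539,2.769), (8,-1), (4.308,0.846).
By the shoelace formula its area is 50.45.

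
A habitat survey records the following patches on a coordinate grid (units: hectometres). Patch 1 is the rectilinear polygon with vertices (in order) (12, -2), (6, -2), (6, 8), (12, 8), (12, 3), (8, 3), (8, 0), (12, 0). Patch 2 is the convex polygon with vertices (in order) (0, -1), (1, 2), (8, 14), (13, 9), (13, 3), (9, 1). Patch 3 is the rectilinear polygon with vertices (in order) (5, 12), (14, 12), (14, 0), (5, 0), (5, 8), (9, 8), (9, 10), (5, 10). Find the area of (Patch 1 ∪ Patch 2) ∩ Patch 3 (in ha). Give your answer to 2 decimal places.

71.89

|Patch 1 ∪ Patch 2| = 119.1111.
|(Patch 1 ∪ Patch 2) ∩ Patch 3| = 71.89.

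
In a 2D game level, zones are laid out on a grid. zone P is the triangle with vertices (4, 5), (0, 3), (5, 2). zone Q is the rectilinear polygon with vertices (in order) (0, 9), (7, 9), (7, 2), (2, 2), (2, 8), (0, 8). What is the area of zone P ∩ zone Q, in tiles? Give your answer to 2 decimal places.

The intersection is the polygon with vertices (4,5), (5,2), (2,2.6), (2,4).
By the shoelace formula its area is 5.60.

5.60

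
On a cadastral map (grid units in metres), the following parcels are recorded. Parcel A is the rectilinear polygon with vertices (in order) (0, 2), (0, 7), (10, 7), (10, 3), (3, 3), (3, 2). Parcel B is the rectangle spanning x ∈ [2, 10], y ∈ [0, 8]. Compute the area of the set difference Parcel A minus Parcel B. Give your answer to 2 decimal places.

|Parcel A| = 43, |Parcel A∩Parcel B| = 33.
|Parcel A ∖ Parcel B| = |Parcel A| − |Parcel A∩Parcel B| = 43 − 33 = 10.00.

10.00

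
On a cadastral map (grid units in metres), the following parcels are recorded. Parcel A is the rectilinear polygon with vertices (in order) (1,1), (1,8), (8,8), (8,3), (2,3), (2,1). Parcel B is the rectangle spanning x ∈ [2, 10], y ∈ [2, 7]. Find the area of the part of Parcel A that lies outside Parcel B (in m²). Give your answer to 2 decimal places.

|Parcel A| = 37, |Parcel A∩Parcel B| = 24.
|Parcel A ∖ Parcel B| = |Parcel A| − |Parcel A∩Parcel B| = 37 − 24 = 13.00.

13.00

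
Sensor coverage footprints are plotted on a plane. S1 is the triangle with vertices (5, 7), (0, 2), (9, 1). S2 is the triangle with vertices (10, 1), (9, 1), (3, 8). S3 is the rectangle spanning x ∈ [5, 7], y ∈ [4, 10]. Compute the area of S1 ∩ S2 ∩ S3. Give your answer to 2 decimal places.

0.81

The intersection is the polygon with vertices (7,4), (6.429,4), (5,5.667), (5,6).
By the shoelace formula its area is 0.81.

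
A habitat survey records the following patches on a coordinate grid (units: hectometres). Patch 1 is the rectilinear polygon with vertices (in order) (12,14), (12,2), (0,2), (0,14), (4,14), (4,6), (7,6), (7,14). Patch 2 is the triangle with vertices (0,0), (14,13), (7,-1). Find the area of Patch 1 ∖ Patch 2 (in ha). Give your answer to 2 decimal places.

|Patch 1| = 120, |Patch 1∩Patch 2| = 32.6264.
|Patch 1 ∖ Patch 2| = |Patch 1| − |Patch 1∩Patch 2| = 120 − 32.6264 = 87.37.

87.37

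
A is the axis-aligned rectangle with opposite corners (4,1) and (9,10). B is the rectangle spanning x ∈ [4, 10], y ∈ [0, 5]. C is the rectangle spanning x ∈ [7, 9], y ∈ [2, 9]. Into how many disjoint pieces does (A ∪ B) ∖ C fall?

(A ∪ B) ∖ C is a single connected region.

1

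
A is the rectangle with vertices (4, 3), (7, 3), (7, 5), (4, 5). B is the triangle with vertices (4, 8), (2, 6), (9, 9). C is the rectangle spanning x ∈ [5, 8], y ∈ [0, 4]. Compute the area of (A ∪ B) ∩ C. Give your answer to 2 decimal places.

2.00

The region (A ∪ B) ∩ C is the polygon with vertices (7,3), (5,3), (5,4), (7,4).
By the shoelace formula its area is 2.00.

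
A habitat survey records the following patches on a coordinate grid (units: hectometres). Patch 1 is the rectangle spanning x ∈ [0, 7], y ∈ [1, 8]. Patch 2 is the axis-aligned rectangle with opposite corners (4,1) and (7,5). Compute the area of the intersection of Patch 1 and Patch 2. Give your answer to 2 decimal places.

|Patch 1∩Patch 2|: x∈[4,7], y∈[1,5] → 3·4 = 12.

12.00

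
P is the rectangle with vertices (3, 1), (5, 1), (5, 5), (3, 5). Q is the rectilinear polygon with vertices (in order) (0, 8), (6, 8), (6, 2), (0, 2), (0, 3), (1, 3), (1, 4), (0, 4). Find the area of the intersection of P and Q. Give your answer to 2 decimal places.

6.00

The intersection is the polygon with vertices (3,5), (5,5), (5,2), (3,2).
By the shoelace formula its area is 6.00.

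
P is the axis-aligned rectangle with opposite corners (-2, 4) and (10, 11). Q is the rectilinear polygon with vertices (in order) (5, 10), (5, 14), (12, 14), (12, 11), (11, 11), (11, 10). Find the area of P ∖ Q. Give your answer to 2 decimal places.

79.00

|P| = 84, |P∩Q| = 5.
|P ∖ Q| = |P| − |P∩Q| = 84 − 5 = 79.00.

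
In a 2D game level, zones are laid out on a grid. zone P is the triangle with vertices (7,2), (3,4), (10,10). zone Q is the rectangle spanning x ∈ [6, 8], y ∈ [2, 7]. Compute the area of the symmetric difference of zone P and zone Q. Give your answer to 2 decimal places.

|zone P| = 19, |zone Q| = 10, |zone P∩zone Q| = 8.3095.
|zone P △ zone Q| = |zone P| + |zone Q| − 2·|zone P∩zone Q| = 19 + 10 − 16.619 = 12.38.

12.38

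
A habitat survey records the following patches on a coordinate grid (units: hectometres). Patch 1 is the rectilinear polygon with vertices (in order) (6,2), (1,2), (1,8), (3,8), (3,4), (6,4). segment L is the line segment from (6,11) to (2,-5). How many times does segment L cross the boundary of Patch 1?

The segment meets the boundary at (3.75,2), (4.25,4).

2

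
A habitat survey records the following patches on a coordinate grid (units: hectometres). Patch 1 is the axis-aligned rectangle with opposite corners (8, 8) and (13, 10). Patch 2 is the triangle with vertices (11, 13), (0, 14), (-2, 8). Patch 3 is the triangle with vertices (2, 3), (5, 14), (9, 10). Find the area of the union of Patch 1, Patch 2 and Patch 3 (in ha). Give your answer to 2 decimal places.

By inclusion–exclusion:
Individual areas: |Patch 1| = 10, |Patch 2| = 34, |Patch 3| = 28.
|Patch 1∩Patch 2| = 0.
|Patch 1∩Patch 3| = 0.5.
|Patch 2∩Patch 3| = 5.4765.
|Patch 1∩Patch 2∩Patch 3| = 0.
|Patch 1 ∪ Patch 2 ∪ Patch 3| = 72 − 5.9765 + 0 = 66.02.

66.02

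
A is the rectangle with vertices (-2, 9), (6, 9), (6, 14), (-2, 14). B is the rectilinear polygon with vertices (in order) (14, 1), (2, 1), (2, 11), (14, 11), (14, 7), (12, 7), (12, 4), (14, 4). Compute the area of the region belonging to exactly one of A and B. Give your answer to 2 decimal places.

138.00

|A| = 40, |B| = 114, |A∩B| = 8.
|A △ B| = |A| + |B| − 2·|A∩B| = 40 + 114 − 16 = 138.00.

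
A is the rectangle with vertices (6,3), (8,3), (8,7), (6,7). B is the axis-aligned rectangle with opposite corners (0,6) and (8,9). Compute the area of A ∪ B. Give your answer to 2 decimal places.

30.00

By inclusion–exclusion:
Individual areas: |A| = 8, |B| = 24.
|A∩B|: x∈[6,8], y∈[6,7] → 2·1 = 2.
|A ∪ B| = 32 − 2 = 30.00.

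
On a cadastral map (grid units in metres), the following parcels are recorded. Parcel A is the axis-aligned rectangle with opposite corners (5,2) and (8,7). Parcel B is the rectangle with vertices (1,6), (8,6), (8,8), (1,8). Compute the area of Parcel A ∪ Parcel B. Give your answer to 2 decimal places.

26.00

By inclusion–exclusion:
Individual areas: |Parcel A| = 15, |Parcel B| = 14.
|Parcel A∩Parcel B|: x∈[5,8], y∈[6,7] → 3·1 = 3.
|Parcel A ∪ Parcel B| = 29 − 3 = 26.00.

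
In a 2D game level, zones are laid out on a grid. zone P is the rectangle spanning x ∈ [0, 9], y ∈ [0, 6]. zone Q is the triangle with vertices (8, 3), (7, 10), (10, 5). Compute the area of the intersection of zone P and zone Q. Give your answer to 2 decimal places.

The intersection is the polygon with vertices (9,6), (9,4), (8,3), (7.571,6).
By the shoelace formula its area is 3.14.

3.14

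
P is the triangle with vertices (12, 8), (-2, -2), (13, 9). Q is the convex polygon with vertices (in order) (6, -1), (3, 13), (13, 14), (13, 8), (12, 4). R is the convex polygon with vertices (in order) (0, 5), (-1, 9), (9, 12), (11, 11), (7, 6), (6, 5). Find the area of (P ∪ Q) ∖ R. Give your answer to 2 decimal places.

73.45

|P ∪ Q| = 102.4816.
|(P ∪ Q) ∩ R| = 29.0321.
|(P ∪ Q) ∖ R| = 102.4816 − 29.0321 = 73.45.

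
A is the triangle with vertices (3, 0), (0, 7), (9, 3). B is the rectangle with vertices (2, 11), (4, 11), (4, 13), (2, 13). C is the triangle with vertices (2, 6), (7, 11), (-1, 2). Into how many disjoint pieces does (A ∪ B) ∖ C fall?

3

(A ∪ B) ∖ C splits into 3 disjoint pieces (area 22.8872, area 1.9487, area 4).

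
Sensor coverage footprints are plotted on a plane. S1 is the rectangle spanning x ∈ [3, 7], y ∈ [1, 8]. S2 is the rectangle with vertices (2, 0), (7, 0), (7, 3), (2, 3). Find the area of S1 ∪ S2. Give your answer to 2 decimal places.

35.00

By inclusion–exclusion:
Individual areas: |S1| = 28, |S2| = 15.
|S1∩S2|: x∈[3,7], y∈[1,3] → 4·2 = 8.
|S1 ∪ S2| = 43 − 8 = 35.00.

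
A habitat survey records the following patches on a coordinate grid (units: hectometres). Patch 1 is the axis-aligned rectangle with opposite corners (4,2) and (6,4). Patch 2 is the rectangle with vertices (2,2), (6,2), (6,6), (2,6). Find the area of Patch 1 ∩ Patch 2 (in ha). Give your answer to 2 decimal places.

4.00

|Patch 1∩Patch 2|: x∈[4,6], y∈[2,4] → 2·2 = 4.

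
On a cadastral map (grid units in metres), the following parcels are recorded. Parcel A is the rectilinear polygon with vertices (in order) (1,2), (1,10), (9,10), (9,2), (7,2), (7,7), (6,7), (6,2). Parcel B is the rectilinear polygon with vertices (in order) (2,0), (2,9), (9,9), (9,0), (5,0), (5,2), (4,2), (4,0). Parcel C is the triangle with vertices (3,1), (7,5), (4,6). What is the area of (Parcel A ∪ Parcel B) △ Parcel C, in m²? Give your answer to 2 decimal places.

68.00

|Parcel A ∪ Parcel B| = 76.
|(Parcel A ∪ Parcel B) ∩ Parcel C| = 8.
|(Parcel A ∪ Parcel B) △ Parcel C| = 76 + 8 − 16 = 68.00.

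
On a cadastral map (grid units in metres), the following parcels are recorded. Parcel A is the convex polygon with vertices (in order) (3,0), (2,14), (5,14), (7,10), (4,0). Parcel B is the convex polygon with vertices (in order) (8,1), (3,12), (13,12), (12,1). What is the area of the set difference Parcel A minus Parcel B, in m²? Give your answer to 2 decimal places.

31.58

|Parcel A| = 44, |Parcel A∩Parcel B| = 12.4217.
|Parcel A ∖ Parcel B| = |Parcel A| − |Parcel A∩Parcel B| = 44 − 12.4217 = 31.58.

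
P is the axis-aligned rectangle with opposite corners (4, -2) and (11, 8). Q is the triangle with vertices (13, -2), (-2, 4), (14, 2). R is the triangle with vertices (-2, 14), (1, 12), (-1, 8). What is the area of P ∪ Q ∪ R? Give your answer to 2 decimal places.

92.71

By inclusion–exclusion:
Individual areas: |P| = 70, |Q| = 33, |R| = 8.
|P∩Q| = 18.2875.
|P∩R| = 0.
|Q∩R| = 0.
|P∩Q∩R| = 0.
|P ∪ Q ∪ R| = 111 − 18.2875 + 0 = 92.71.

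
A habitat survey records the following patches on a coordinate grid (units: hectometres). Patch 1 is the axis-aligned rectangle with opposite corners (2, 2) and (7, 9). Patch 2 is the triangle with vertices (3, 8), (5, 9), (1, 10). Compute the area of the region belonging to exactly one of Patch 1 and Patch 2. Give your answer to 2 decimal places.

|Patch 1| = 35, |Patch 2| = 3, |Patch 1∩Patch 2| = 1.5.
|Patch 1 △ Patch 2| = |Patch 1| + |Patch 2| − 2·|Patch 1∩Patch 2| = 35 + 3 − 3 = 35.00.

35.00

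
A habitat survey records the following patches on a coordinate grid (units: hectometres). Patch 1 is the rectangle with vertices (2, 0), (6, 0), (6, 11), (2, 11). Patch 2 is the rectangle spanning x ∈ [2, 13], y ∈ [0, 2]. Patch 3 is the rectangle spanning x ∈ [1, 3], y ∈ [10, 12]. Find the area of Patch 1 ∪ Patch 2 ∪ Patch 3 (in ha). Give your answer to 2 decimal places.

61.00

By inclusion–exclusion:
Individual areas: |Patch 1| = 44, |Patch 2| = 22, |Patch 3| = 4.
|Patch 1∩Patch 2|: x∈[2,6], y∈[0,2] → 4·2 = 8.
|Patch 1∩Patch 3|: x∈[2,3], y∈[10,11] → 1·1 = 1.
|Patch 2∩Patch 3| = 0 (no overlap).
|Patch 1∩Patch 2∩Patch 3| = 0.
|Patch 1 ∪ Patch 2 ∪ Patch 3| = 70 − 9 + 0 = 61.00.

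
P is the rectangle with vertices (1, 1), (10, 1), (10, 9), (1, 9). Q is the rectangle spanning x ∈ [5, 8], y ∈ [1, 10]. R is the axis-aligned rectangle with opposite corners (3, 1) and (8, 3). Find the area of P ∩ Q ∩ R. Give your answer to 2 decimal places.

6.00

The intersection is the polygon with vertices (8,1), (5,1), (5,3), (8,3).
By the shoelace formula its area is 6.00.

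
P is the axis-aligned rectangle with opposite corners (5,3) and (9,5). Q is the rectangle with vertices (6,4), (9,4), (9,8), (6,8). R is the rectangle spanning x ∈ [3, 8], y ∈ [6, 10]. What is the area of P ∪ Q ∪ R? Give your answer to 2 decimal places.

By inclusion–exclusion:
Individual areas: |P| = 8, |Q| = 12, |R| = 20.
|P∩Q|: x∈[6,9], y∈[4,5] → 3·1 = 3.
|P∩R| = 0 (no overlap).
|Q∩R|: x∈[6,8], y∈[6,8] → 2·2 = 4.
|P∩Q∩R| = 0.
|P ∪ Q ∪ R| = 40 − 7 + 0 = 33.00.

33.00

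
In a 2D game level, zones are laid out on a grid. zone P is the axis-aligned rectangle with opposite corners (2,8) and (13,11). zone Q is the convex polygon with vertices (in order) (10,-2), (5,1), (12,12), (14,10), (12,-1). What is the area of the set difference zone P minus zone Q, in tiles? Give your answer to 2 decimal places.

|zone P| = 33, |zone P∩zone Q| = 7.7727.
|zone P ∖ zone Q| = |zone P| − |zone P∩zone Q| = 33 − 7.7727 = 25.23.

25.23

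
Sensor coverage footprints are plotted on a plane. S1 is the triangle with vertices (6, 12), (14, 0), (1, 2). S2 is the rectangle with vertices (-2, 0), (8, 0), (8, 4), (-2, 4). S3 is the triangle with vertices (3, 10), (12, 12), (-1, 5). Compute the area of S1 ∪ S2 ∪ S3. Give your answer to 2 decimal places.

By inclusion–exclusion:
Individual areas: |S1| = 70, |S2| = 40, |S3| = 18.5.
|S1∩S2| = 16.7692.
|S1∩S3| = 5.115.
|S2∩S3| = 0.
|S1∩S2∩S3| = 0.
|S1 ∪ S2 ∪ S3| = 128.5 − 21.8842 + 0 = 106.62.

106.62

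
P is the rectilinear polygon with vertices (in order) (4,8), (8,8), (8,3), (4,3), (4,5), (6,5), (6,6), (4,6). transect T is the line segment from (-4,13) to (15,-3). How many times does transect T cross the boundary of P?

4

The segment meets the boundary at (5.5,5), (4.312,6), (7.875,3), (4,6.263).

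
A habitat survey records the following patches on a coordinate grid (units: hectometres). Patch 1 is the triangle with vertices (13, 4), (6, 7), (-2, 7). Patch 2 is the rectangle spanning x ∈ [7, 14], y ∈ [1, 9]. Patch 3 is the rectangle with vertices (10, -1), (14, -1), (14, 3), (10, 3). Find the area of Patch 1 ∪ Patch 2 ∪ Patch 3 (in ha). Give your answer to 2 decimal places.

71.89

By inclusion–exclusion:
Individual areas: |Patch 1| = 12, |Patch 2| = 56, |Patch 3| = 16.
|Patch 1∩Patch 2| = 4.1143.
|Patch 1∩Patch 3| = 0.
|Patch 2∩Patch 3|: x∈[10,14], y∈[1,3] → 4·2 = 8.
|Patch 1∩Patch 2∩Patch 3| = 0.
|Patch 1 ∪ Patch 2 ∪ Patch 3| = 84 − 12.1143 + 0 = 71.89.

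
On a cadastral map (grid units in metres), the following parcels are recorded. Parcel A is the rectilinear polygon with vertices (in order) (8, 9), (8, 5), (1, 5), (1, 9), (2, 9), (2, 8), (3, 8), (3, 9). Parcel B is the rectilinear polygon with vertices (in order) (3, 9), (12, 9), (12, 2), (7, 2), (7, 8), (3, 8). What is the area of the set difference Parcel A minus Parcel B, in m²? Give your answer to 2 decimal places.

19.00

|Parcel A| = 27, |Parcel A∩Parcel B| = 8.
|Parcel A ∖ Parcel B| = |Parcel A| − |Parcel A∩Parcel B| = 27 − 8 = 19.00.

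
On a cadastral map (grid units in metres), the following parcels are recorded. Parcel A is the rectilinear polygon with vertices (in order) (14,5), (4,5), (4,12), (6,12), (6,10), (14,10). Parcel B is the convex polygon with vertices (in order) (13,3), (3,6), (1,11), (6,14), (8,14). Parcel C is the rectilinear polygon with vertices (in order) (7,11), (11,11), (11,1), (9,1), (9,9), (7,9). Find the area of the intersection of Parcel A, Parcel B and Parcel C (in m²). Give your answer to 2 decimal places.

10.46

The intersection is the polygon with vertices (9.818,10), (11,7.4), (11,5), (9,5), (9,9), (7,9), (7,10).
By the shoelace formula its area is 10.46.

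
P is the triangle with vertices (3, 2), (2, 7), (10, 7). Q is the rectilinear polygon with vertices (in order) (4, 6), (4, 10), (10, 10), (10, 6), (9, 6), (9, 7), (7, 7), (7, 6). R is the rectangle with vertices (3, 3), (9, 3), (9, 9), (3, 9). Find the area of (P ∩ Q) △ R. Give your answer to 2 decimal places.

|P ∩ Q| = 3.3571.
|(P ∩ Q) ∩ R| = 3.
|(P ∩ Q) △ R| = 3.3571 + 36 − 6 = 33.36.

33.36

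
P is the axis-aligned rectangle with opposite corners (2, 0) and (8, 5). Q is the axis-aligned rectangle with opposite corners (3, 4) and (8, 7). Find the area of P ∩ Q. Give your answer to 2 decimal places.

5.00

|P∩Q|: x∈[3,8], y∈[4,5] → 5·1 = 5.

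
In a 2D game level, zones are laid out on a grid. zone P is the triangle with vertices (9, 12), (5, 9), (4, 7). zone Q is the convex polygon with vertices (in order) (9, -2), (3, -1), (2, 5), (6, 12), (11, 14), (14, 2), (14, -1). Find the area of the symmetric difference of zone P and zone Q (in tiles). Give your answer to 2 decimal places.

|zone P| = 2.5, |zone Q| = 137.5, |zone P∩zone Q| = 2.5.
|zone P △ zone Q| = |zone P| + |zone Q| − 2·|zone P∩zone Q| = 2.5 + 137.5 − 5 = 135.00.

135.00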